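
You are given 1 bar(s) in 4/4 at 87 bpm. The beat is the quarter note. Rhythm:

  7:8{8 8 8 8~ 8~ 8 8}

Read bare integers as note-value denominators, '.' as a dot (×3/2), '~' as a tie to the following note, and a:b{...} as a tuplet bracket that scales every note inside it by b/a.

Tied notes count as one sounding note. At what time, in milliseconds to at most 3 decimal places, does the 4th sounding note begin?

note 4 onset = 12/7b = 1182.266ms

1. 0.0ms @ 0 + 394.089ms (4/7)
2. 394.089ms @ 4/7 + 394.089ms (4/7)
3. 788.177ms @ 8/7 + 394.089ms (4/7)
4. 1182.266ms @ 12/7 + 1182.266ms (12/7)
5. 2364.532ms @ 24/7 + 394.089ms (4/7)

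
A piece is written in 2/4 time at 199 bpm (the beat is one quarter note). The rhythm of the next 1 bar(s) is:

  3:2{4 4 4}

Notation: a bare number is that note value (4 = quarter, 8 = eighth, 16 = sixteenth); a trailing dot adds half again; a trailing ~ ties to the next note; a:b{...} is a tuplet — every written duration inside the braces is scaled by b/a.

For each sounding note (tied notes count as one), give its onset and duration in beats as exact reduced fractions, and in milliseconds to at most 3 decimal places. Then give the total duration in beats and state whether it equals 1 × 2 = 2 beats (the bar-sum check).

1) 0.0ms=0b +201.005ms=2/3b
2) 201.005ms=2/3b +201.005ms=2/3b
3) 402.01ms=4/3b +201.005ms=2/3b
Σ=2b of 2 (199bpm 2/4) — PASS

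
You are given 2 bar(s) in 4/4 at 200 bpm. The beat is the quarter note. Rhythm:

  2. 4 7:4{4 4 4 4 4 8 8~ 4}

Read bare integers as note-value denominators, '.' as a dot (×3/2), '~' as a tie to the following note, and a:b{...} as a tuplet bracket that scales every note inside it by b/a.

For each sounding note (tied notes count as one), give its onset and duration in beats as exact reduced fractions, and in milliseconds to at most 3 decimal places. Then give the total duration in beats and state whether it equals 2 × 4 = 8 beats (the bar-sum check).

1) 0.0ms=0b +900.0ms=3b
2) 900.0ms=3b +300.0ms=1b
3) 1200.0ms=4b +171.429ms=4/7b
4) 1371.429ms=32/7b +171.429ms=4/7b
5) 1542.857ms=36/7b +171.429ms=4/7b
6) 1714.286ms=40/7b +171.429ms=4/7b
7) 1885.714ms=44/7b +171.429ms=4/7b
8) 2057.143ms=48/7b +85.714ms=2/7b
9) 2142.857ms=50/7b +257.143ms=6/7b
Σ=8b of 8 (200bpm 4/4) — PASS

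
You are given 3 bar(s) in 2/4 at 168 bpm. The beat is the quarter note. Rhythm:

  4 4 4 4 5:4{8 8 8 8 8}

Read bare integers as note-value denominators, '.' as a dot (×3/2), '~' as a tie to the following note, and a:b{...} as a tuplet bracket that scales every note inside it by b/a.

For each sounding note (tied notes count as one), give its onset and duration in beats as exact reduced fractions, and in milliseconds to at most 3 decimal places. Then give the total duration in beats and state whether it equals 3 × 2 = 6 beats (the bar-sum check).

1) 0.0ms=0b +357.143ms=1b
2) 357.143ms=1b +357.143ms=1b
3) 714.286ms=2b +357.143ms=1b
4) 1071.429ms=3b +357.143ms=1b
5) 1428.571ms=4b +142.857ms=2/5b
6) 1571.429ms=22/5b +142.857ms=2/5b
7) 1714.286ms=24/5b +142.857ms=2/5b
8) 1857.143ms=26/5b +142.857ms=2/5b
9) 2000.0ms=28/5b +142.857ms=2/5b
Σ=6b of 6 (168bpm 2/4) — PASS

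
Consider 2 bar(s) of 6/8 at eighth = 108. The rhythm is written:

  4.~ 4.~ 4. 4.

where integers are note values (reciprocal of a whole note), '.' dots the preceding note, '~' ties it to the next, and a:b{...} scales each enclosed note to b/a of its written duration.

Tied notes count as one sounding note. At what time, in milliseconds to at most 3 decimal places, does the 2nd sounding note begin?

1. 0.0ms @ 0 + 5000.0ms (9)
2. 5000.0ms @ 9 + 1666.667ms (3)

note 2 onset = 9b = 5000.0ms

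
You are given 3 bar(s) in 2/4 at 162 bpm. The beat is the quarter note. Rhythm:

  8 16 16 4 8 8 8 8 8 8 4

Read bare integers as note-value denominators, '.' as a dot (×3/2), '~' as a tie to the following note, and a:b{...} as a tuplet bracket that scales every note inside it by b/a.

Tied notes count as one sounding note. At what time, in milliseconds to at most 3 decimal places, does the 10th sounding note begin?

note 10 onset = 9/2b = 1666.667ms

1. 0.0ms @ 0 + 185.185ms (1/2)
2. 185.185ms @ 1/2 + 92.593ms (1/4)
3. 277.778ms @ 3/4 + 92.593ms (1/4)
4. 370.37ms @ 1 + 370.37ms (1)
5. 740.741ms @ 2 + 185.185ms (1/2)
6. 925.926ms @ 5/2 + 185.185ms (1/2)
7. 1111.111ms @ 3 + 185.185ms (1/2)
8. 1296.296ms @ 7/2 + 185.185ms (1/2)
9. 1481.481ms @ 4 + 185.185ms (1/2)
10. 1666.667ms @ 9/2 + 185.185ms (1/2)
11. 1851.852ms @ 5 + 370.37ms (1)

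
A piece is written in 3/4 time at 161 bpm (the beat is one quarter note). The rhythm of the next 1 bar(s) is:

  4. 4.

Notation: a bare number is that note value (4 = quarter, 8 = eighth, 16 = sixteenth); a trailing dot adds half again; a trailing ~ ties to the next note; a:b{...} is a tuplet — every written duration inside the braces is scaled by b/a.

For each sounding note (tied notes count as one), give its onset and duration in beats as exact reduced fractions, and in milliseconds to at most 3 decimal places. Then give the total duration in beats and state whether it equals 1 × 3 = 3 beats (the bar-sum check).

1) 0.0ms=0b +559.006ms=3/2b
2) 559.006ms=3/2b +559.006ms=3/2b
Σ=3b of 3 (161bpm 3/4) — PASS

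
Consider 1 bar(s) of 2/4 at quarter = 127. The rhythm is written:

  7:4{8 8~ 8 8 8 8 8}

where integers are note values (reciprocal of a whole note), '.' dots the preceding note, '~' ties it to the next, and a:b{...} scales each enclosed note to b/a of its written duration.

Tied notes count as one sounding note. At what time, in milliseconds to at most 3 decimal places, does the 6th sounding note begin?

note 6 onset = 12/7b = 809.899ms

1. 0.0ms @ 0 + 134.983ms (2/7)
2. 134.983ms @ 2/7 + 269.966ms (4/7)
3. 404.949ms @ 6/7 + 134.983ms (2/7)
4. 539.933ms @ 8/7 + 134.983ms (2/7)
5. 674.916ms @ 10/7 + 134.983ms (2/7)
6. 809.899ms @ 12/7 + 134.983ms (2/7)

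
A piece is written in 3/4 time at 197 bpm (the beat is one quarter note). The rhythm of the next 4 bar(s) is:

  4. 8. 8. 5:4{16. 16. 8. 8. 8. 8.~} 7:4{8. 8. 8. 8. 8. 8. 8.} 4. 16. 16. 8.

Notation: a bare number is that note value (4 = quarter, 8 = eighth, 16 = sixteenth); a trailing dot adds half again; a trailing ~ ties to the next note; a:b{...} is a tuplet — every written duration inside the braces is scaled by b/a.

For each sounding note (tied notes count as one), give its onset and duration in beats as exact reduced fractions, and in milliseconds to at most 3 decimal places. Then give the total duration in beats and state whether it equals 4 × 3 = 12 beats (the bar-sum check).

1) 0.0ms=0b +456.853ms=3/2b
2) 456.853ms=3/2b +228.426ms=3/4b
3) 685.279ms=9/4b +228.426ms=3/4b
4) 913.706ms=3b +91.371ms=3/10b
5) 1005.076ms=33/10b +91.371ms=3/10b
6) 1096.447ms=18/5b +182.741ms=3/5b
7) 1279.188ms=21/5b +182.741ms=3/5b
8) 1461.929ms=24/5b +182.741ms=3/5b
9) 1644.67ms=27/5b +313.27ms=36/35b
10) 1957.941ms=45/7b +130.529ms=3/7b
11) 2088.47ms=48/7b +130.529ms=3/7b
12) 2218.999ms=51/7b +130.529ms=3/7b
13) 2349.529ms=54/7b +130.529ms=3/7b
14) 2480.058ms=57/7b +130.529ms=3/7b
15) 2610.587ms=60/7b +130.529ms=3/7b
16) 2741.117ms=9b +456.853ms=3/2b
17) 3197.97ms=21/2b +114.213ms=3/8b
18) 3312.183ms=87/8b +114.213ms=3/8b
19) 3426.396ms=45/4b +228.426ms=3/4b
Σ=12b of 12 (197bpm 3/4) — PASS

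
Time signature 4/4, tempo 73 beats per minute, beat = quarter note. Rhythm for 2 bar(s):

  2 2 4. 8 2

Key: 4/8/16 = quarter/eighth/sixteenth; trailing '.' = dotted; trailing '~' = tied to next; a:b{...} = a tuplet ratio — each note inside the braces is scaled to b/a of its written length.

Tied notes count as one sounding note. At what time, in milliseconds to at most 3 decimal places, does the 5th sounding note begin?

1. 0.0ms @ 0 + 1643.836ms (2)
2. 1643.836ms @ 2 + 1643.836ms (2)
3. 3287.671ms @ 4 + 1232.877ms (3/2)
4. 4520.548ms @ 11/2 + 410.959ms (1/2)
5. 4931.507ms @ 6 + 1643.836ms (2)

note 5 onset = 6b = 4931.507ms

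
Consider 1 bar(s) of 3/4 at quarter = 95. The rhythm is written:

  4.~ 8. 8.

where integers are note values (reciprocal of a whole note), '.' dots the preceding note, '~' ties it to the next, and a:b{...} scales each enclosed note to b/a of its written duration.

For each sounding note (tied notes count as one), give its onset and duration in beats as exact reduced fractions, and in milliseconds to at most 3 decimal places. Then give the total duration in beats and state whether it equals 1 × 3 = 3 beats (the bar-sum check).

1) 0.0ms=0b +1421.053ms=9/4b
2) 1421.053ms=9/4b +473.684ms=3/4b
Σ=3b of 3 (95bpm 3/4) — PASS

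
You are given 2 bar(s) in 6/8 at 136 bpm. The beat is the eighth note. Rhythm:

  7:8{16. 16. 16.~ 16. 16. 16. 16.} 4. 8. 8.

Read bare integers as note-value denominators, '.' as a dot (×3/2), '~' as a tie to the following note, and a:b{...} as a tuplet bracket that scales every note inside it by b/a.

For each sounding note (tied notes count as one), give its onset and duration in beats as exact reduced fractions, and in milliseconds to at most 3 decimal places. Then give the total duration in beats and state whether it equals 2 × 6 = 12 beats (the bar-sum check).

1) 0.0ms=0b +378.151ms=6/7b
2) 378.151ms=6/7b +378.151ms=6/7b
3) 756.303ms=12/7b +756.303ms=12/7b
4) 1512.605ms=24/7b +378.151ms=6/7b
5) 1890.756ms=30/7b +378.151ms=6/7b
6) 2268.908ms=36/7b +378.151ms=6/7b
7) 2647.059ms=6b +1323.529ms=3b
8) 3970.588ms=9b +661.765ms=3/2b
9) 4632.353ms=21/2b +661.765ms=3/2b
Σ=12b of 12 (136bpm 6/8) — PASS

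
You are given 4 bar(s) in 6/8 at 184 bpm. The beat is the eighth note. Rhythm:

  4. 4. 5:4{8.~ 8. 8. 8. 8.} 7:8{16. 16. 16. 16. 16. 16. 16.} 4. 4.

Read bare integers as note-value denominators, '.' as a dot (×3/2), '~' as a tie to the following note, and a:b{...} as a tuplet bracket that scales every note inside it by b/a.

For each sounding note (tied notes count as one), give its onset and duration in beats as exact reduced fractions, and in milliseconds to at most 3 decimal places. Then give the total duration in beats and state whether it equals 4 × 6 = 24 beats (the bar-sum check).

1) 0.0ms=0b +978.261ms=3b
2) 978.261ms=3b +978.261ms=3b
3) 1956.522ms=6b +782.609ms=12/5b
4) 2739.13ms=42/5b +391.304ms=6/5b
5) 3130.435ms=48/5b +391.304ms=6/5b
6) 3521.739ms=54/5b +391.304ms=6/5b
7) 3913.043ms=12b +279.503ms=6/7b
8) 4192.547ms=90/7b +279.503ms=6/7b
9) 4472.05ms=96/7b +279.503ms=6/7b
10) 4751.553ms=102/7b +279.503ms=6/7b
11) 5031.056ms=108/7b +279.503ms=6/7b
12) 5310.559ms=114/7b +279.503ms=6/7b
13) 5590.062ms=120/7b +279.503ms=6/7b
14) 5869.565ms=18b +978.261ms=3b
15) 6847.826ms=21b +978.261ms=3b
Σ=24b of 24 (184bpm 6/8) — PASS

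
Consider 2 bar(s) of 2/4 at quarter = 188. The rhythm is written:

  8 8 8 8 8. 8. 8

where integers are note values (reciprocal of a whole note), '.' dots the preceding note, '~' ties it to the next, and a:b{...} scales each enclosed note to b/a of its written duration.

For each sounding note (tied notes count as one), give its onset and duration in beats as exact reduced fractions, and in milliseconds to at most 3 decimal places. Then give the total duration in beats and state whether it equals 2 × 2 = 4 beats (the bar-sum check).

1) 0.0ms=0b +159.574ms=1/2b
2) 159.574ms=1/2b +159.574ms=1/2b
3) 319.149ms=1b +159.574ms=1/2b
4) 478.723ms=3/2b +159.574ms=1/2b
5) 638.298ms=2b +239.362ms=3/4b
6) 877.66ms=11/4b +239.362ms=3/4b
7) 1117.021ms=7/2b +159.574ms=1/2b
Σ=4b of 4 (188bpm 2/4) — PASS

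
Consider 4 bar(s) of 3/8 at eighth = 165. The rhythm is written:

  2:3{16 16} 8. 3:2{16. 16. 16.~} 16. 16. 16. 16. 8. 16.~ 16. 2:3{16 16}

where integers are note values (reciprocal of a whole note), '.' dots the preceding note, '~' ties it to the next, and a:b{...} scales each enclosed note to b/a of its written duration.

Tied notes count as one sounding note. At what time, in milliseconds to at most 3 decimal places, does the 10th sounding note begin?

1. 0.0ms @ 0 + 272.727ms (3/4)
2. 272.727ms @ 3/4 + 272.727ms (3/4)
3. 545.455ms @ 3/2 + 545.455ms (3/2)
4. 1090.909ms @ 3 + 181.818ms (1/2)
5. 1272.727ms @ 7/2 + 181.818ms (1/2)
6. 1454.545ms @ 4 + 454.545ms (5/4)
7. 1909.091ms @ 21/4 + 272.727ms (3/4)
8. 2181.818ms @ 6 + 272.727ms (3/4)
9. 2454.545ms @ 27/4 + 272.727ms (3/4)
10. 2727.273ms @ 15/2 + 545.455ms (3/2)
11. 3272.727ms @ 9 + 545.455ms (3/2)
12. 3818.182ms @ 21/2 + 272.727ms (3/4)
13. 4090.909ms @ 45/4 + 272.727ms (3/4)

note 10 onset = 15/2b = 2727.273ms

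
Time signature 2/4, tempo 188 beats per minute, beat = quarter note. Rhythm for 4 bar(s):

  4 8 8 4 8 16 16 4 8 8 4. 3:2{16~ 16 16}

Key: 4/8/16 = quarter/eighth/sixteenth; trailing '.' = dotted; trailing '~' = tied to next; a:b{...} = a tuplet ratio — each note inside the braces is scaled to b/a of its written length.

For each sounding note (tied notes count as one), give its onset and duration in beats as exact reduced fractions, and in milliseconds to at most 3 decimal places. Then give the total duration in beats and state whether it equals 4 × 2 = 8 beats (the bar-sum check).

1) 0.0ms=0b +319.149ms=1b
2) 319.149ms=1b +159.574ms=1/2b
3) 478.723ms=3/2b +159.574ms=1/2b
4) 638.298ms=2b +319.149ms=1b
5) 957.447ms=3b +159.574ms=1/2b
6) 1117.021ms=7/2b +79.787ms=1/4b
7) 1196.809ms=15/4b +79.787ms=1/4b
8) 1276.596ms=4b +319.149ms=1b
9) 1595.745ms=5b +159.574ms=1/2b
10) 1755.319ms=11/2b +159.574ms=1/2b
11) 1914.894ms=6b +478.723ms=3/2b
12) 2393.617ms=15/2b +106.383ms=1/3b
13) 2500.0ms=47/6b +53.191ms=1/6b
Σ=8b of 8 (188bpm 2/4) — PASS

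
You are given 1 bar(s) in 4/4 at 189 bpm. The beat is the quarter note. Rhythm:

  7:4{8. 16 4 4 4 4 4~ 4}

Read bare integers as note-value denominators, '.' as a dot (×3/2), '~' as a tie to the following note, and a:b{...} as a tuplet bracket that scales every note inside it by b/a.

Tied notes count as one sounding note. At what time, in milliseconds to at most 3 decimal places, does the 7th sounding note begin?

note 7 onset = 20/7b = 907.029ms

1. 0.0ms @ 0 + 136.054ms (3/7)
2. 136.054ms @ 3/7 + 45.351ms (1/7)
3. 181.406ms @ 4/7 + 181.406ms (4/7)
4. 362.812ms @ 8/7 + 181.406ms (4/7)
5. 544.218ms @ 12/7 + 181.406ms (4/7)
6. 725.624ms @ 16/7 + 181.406ms (4/7)
7. 907.029ms @ 20/7 + 362.812ms (8/7)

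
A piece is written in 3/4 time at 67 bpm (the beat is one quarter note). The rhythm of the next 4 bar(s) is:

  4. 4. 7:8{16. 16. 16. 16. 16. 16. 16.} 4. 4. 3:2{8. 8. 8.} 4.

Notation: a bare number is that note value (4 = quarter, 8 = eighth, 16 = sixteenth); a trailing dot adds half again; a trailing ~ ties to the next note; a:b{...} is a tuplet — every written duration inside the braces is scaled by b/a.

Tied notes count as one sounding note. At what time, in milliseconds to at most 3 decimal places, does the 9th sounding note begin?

1. 0.0ms @ 0 + 1343.284ms (3/2)
2. 1343.284ms @ 3/2 + 1343.284ms (3/2)
3. 2686.567ms @ 3 + 383.795ms (3/7)
4. 3070.362ms @ 24/7 + 383.795ms (3/7)
5. 3454.158ms @ 27/7 + 383.795ms (3/7)
6. 3837.953ms @ 30/7 + 383.795ms (3/7)
7. 4221.748ms @ 33/7 + 383.795ms (3/7)
8. 4605.544ms @ 36/7 + 383.795ms (3/7)
9. 4989.339ms @ 39/7 + 383.795ms (3/7)
10. 5373.134ms @ 6 + 1343.284ms (3/2)
11. 6716.418ms @ 15/2 + 1343.284ms (3/2)
12. 8059.701ms @ 9 + 447.761ms (1/2)
13. 8507.463ms @ 19/2 + 447.761ms (1/2)
14. 8955.224ms @ 10 + 447.761ms (1/2)
15. 9402.985ms @ 21/2 + 1343.284ms (3/2)

note 9 onset = 39/7b = 4989.339ms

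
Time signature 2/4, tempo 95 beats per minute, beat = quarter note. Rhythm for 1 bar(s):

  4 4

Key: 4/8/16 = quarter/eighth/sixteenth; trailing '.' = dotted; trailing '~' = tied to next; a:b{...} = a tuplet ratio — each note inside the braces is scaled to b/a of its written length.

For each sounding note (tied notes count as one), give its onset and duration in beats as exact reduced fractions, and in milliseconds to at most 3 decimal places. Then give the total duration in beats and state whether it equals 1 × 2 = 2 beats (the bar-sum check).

1) 0.0ms=0b +631.579ms=1b
2) 631.579ms=1b +631.579ms=1b
Σ=2b of 2 (95bpm 2/4) — PASS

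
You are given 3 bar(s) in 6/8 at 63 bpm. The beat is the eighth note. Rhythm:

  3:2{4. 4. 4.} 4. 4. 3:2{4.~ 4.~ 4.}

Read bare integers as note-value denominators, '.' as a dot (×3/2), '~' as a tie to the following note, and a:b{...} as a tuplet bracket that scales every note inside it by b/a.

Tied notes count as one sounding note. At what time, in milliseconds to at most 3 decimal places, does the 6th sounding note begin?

1. 0.0ms @ 0 + 1904.762ms (2)
2. 1904.762ms @ 2 + 1904.762ms (2)
3. 3809.524ms @ 4 + 1904.762ms (2)
4. 5714.286ms @ 6 + 2857.143ms (3)
5. 8571.429ms @ 9 + 2857.143ms (3)
6. 11428.571ms @ 12 + 5714.286ms (6)

note 6 onset = 12b = 11428.571ms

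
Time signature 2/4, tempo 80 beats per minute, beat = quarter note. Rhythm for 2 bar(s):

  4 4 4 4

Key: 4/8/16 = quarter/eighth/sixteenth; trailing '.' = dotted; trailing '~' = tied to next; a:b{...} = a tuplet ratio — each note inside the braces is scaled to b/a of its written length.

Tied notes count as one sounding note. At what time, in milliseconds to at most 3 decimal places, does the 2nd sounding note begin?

note 2 onset = 1b = 750.0ms

1. 0.0ms @ 0 + 750.0ms (1)
2. 750.0ms @ 1 + 750.0ms (1)
3. 1500.0ms @ 2 + 750.0ms (1)
4. 2250.0ms @ 3 + 750.0ms (1)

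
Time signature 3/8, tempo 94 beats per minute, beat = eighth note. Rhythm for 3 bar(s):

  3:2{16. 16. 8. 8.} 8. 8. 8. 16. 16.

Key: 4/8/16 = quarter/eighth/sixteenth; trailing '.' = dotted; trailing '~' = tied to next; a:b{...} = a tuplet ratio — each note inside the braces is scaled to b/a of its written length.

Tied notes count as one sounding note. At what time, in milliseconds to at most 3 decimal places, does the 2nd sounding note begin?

1. 0.0ms @ 0 + 319.149ms (1/2)
2. 319.149ms @ 1/2 + 319.149ms (1/2)
3. 638.298ms @ 1 + 638.298ms (1)
4. 1276.596ms @ 2 + 638.298ms (1)
5. 1914.894ms @ 3 + 957.447ms (3/2)
6. 2872.34ms @ 9/2 + 957.447ms (3/2)
7. 3829.787ms @ 6 + 957.447ms (3/2)
8. 4787.234ms @ 15/2 + 478.723ms (3/4)
9. 5265.957ms @ 33/4 + 478.723ms (3/4)

note 2 onset = 1/2b = 319.149ms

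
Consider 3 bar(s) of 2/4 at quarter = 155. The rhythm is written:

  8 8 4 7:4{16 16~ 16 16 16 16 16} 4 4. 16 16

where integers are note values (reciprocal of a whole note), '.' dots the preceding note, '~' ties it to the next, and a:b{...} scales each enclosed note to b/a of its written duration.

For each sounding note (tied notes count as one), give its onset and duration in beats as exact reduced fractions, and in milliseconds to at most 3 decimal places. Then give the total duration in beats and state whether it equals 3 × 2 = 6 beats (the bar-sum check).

1) 0.0ms=0b +193.548ms=1/2b
2) 193.548ms=1/2b +193.548ms=1/2b
3) 387.097ms=1b +387.097ms=1b
4) 774.194ms=2b +55.3ms=1/7b
5) 829.493ms=15/7b +110.599ms=2/7b
6) 940.092ms=17/7b +55.3ms=1/7b
7) 995.392ms=18/7b +55.3ms=1/7b
8) 1050.691ms=19/7b +55.3ms=1/7b
9) 1105.991ms=20/7b +55.3ms=1/7b
10) 1161.29ms=3b +387.097ms=1b
11) 1548.387ms=4b +580.645ms=3/2b
12) 2129.032ms=11/2b +96.774ms=1/4b
13) 2225.806ms=23/4b +96.774ms=1/4b
Σ=6b of 6 (155bpm 2/4) — PASS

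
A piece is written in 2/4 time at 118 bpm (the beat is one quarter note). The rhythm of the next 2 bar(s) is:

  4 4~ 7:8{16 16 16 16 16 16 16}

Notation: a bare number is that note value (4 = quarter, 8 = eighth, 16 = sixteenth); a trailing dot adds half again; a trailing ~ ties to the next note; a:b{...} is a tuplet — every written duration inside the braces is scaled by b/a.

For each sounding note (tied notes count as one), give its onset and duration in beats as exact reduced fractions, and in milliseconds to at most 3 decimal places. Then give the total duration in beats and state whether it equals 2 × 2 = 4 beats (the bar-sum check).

1) 0.0ms=0b +508.475ms=1b
2) 508.475ms=1b +653.753ms=9/7b
3) 1162.228ms=16/7b +145.278ms=2/7b
4) 1307.506ms=18/7b +145.278ms=2/7b
5) 1452.785ms=20/7b +145.278ms=2/7b
6) 1598.063ms=22/7b +145.278ms=2/7b
7) 1743.341ms=24/7b +145.278ms=2/7b
8) 1888.62ms=26/7b +145.278ms=2/7b
Σ=4b of 4 (118bpm 2/4) — PASS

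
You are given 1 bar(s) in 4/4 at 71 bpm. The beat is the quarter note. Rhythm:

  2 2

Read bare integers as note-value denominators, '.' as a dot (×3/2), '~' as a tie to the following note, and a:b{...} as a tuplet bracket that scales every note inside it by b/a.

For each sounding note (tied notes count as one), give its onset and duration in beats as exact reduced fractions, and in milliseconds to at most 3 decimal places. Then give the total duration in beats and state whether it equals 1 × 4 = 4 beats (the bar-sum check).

1) 0.0ms=0b +1690.141ms=2b
2) 1690.141ms=2b +1690.141ms=2b
Σ=4b of 4 (71bpm 4/4) — PASS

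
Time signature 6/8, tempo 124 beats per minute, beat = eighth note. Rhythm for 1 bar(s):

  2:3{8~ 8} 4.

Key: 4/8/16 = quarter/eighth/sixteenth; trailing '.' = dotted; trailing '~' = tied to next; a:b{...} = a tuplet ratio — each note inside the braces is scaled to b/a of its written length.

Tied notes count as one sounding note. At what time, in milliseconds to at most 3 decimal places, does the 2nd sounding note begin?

1. 0.0ms @ 0 + 1451.613ms (3)
2. 1451.613ms @ 3 + 1451.613ms (3)

note 2 onset = 3b = 1451.613ms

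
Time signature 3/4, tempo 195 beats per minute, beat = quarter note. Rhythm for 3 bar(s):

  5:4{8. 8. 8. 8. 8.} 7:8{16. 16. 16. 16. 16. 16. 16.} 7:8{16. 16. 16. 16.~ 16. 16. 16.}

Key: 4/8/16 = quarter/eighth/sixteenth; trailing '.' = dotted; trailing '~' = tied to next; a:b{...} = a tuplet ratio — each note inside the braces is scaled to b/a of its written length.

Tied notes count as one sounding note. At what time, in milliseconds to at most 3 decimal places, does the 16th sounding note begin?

note 16 onset = 51/7b = 2241.758ms

1. 0.0ms @ 0 + 184.615ms (3/5)
2. 184.615ms @ 3/5 + 184.615ms (3/5)
3. 369.231ms @ 6/5 + 184.615ms (3/5)
4. 553.846ms @ 9/5 + 184.615ms (3/5)
5. 738.462ms @ 12/5 + 184.615ms (3/5)
6. 923.077ms @ 3 + 131.868ms (3/7)
7. 1054.945ms @ 24/7 + 131.868ms (3/7)
8. 1186.813ms @ 27/7 + 131.868ms (3/7)
9. 1318.681ms @ 30/7 + 131.868ms (3/7)
10. 1450.549ms @ 33/7 + 131.868ms (3/7)
11. 1582.418ms @ 36/7 + 131.868ms (3/7)
12. 1714.286ms @ 39/7 + 131.868ms (3/7)
13. 1846.154ms @ 6 + 131.868ms (3/7)
14. 1978.022ms @ 45/7 + 131.868ms (3/7)
15. 2109.89ms @ 48/7 + 131.868ms (3/7)
16. 2241.758ms @ 51/7 + 263.736ms (6/7)
17. 2505.495ms @ 57/7 + 131.868ms (3/7)
18. 2637.363ms @ 60/7 + 131.868ms (3/7)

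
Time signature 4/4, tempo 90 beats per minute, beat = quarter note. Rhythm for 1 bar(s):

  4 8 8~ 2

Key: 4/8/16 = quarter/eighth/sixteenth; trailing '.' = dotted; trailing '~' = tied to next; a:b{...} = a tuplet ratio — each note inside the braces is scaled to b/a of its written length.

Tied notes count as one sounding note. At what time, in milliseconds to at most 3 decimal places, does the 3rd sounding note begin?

note 3 onset = 3/2b = 1000.0ms

1. 0.0ms @ 0 + 666.667ms (1)
2. 666.667ms @ 1 + 333.333ms (1/2)
3. 1000.0ms @ 3/2 + 1666.667ms (5/2)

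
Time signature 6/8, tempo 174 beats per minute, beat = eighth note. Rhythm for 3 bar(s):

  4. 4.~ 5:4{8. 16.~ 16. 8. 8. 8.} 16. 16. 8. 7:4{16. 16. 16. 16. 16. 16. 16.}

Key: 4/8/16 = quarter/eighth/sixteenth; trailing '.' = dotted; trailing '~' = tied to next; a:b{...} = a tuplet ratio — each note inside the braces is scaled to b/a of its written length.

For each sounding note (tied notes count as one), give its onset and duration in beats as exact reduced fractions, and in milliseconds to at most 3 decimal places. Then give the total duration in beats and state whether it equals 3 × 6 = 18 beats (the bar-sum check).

1) 0.0ms=0b +1034.483ms=3b
2) 1034.483ms=3b +1448.276ms=21/5b
3) 2482.759ms=36/5b +413.793ms=6/5b
4) 2896.552ms=42/5b +413.793ms=6/5b
5) 3310.345ms=48/5b +413.793ms=6/5b
6) 3724.138ms=54/5b +413.793ms=6/5b
7) 4137.931ms=12b +258.621ms=3/4b
8) 4396.552ms=51/4b +258.621ms=3/4b
9) 4655.172ms=27/2b +517.241ms=3/2b
10) 5172.414ms=15b +147.783ms=3/7b
11) 5320.197ms=108/7b +147.783ms=3/7b
12) 5467.98ms=111/7b +147.783ms=3/7b
13) 5615.764ms=114/7b +147.783ms=3/7b
14) 5763.547ms=117/7b +147.783ms=3/7b
15) 5911.33ms=120/7b +147.783ms=3/7b
16) 6059.113ms=123/7b +147.783ms=3/7b
Σ=18b of 18 (174bpm 6/8) — PASS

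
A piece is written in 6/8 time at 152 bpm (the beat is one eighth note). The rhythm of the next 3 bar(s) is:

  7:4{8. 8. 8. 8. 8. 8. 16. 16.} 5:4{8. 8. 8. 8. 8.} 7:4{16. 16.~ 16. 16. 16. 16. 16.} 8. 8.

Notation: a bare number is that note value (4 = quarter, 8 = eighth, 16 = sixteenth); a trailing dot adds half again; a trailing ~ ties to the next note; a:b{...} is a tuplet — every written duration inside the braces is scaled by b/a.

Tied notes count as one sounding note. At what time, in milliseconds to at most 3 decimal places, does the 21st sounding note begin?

1. 0.0ms @ 0 + 338.346ms (6/7)
2. 338.346ms @ 6/7 + 338.346ms (6/7)
3. 676.692ms @ 12/7 + 338.346ms (6/7)
4. 1015.038ms @ 18/7 + 338.346ms (6/7)
5. 1353.383ms @ 24/7 + 338.346ms (6/7)
6. 1691.729ms @ 30/7 + 338.346ms (6/7)
7. 2030.075ms @ 36/7 + 169.173ms (3/7)
8. 2199.248ms @ 39/7 + 169.173ms (3/7)
9. 2368.421ms @ 6 + 473.684ms (6/5)
10. 2842.105ms @ 36/5 + 473.684ms (6/5)
11. 3315.789ms @ 42/5 + 473.684ms (6/5)
12. 3789.474ms @ 48/5 + 473.684ms (6/5)
13. 4263.158ms @ 54/5 + 473.684ms (6/5)
14. 4736.842ms @ 12 + 169.173ms (3/7)
15. 4906.015ms @ 87/7 + 338.346ms (6/7)
16. 5244.361ms @ 93/7 + 169.173ms (3/7)
17. 5413.534ms @ 96/7 + 169.173ms (3/7)
18. 5582.707ms @ 99/7 + 169.173ms (3/7)
19. 5751.88ms @ 102/7 + 169.173ms (3/7)
20. 5921.053ms @ 15 + 592.105ms (3/2)
21. 6513.158ms @ 33/2 + 592.105ms (3/2)

note 21 onset = 33/2b = 6513.158ms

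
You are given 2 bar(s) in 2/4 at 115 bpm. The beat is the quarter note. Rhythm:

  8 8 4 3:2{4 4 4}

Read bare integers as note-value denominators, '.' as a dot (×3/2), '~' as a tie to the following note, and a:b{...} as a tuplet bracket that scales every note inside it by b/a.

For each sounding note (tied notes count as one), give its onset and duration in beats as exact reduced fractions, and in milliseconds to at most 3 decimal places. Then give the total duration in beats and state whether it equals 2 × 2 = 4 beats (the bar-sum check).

1) 0.0ms=0b +260.87ms=1/2b
2) 260.87ms=1/2b +260.87ms=1/2b
3) 521.739ms=1b +521.739ms=1b
4) 1043.478ms=2b +347.826ms=2/3b
5) 1391.304ms=8/3b +347.826ms=2/3b
6) 1739.13ms=10/3b +347.826ms=2/3b
Σ=4b of 4 (115bpm 2/4) — PASS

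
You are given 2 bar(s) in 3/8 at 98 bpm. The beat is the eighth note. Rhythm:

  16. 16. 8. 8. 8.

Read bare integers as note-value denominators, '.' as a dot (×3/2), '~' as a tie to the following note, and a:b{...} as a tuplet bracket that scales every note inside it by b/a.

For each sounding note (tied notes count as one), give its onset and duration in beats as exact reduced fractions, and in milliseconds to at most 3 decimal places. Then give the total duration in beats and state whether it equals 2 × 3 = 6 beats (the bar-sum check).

1) 0.0ms=0b +459.184ms=3/4b
2) 459.184ms=3/4b +459.184ms=3/4b
3) 918.367ms=3/2b +918.367ms=3/2b
4) 1836.735ms=3b +918.367ms=3/2b
5) 2755.102ms=9/2b +918.367ms=3/2b
Σ=6b of 6 (98bpm 3/8) — PASS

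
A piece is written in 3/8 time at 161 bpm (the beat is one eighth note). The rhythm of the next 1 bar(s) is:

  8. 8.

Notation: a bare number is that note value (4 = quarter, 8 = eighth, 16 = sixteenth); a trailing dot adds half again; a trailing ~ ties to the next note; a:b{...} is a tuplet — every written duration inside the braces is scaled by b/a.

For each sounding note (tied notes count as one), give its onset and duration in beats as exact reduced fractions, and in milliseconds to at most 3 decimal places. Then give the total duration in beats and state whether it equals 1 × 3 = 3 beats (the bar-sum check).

1) 0.0ms=0b +559.006ms=3/2b
2) 559.006ms=3/2b +559.006ms=3/2b
Σ=3b of 3 (161bpm 3/8) — PASS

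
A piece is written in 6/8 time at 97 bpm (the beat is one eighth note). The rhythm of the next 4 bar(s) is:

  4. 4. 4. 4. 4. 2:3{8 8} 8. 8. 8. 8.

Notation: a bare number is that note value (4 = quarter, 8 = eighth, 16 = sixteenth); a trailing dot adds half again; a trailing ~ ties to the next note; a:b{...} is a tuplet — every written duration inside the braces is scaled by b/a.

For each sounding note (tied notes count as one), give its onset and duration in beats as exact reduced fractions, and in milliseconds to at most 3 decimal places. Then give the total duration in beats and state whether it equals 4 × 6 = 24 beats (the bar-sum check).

1) 0.0ms=0b +1855.67ms=3b
2) 1855.67ms=3b +1855.67ms=3b
3) 3711.34ms=6b +1855.67ms=3b
4) 5567.01ms=9b +1855.67ms=3b
5) 7422.68ms=12b +1855.67ms=3b
6) 9278.351ms=15b +927.835ms=3/2b
7) 10206.186ms=33/2b +927.835ms=3/2b
8) 11134.021ms=18b +927.835ms=3/2b
9) 12061.856ms=39/2b +927.835ms=3/2b
10) 12989.691ms=21b +927.835ms=3/2b
11) 13917.526ms=45/2b +927.835ms=3/2b
Σ=24b of 24 (97bpm 6/8) — PASS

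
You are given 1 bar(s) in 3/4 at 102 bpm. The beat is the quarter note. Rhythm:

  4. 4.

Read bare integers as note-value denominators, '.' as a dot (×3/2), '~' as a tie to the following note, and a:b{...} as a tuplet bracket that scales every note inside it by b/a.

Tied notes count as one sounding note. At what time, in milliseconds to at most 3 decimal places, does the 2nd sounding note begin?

1. 0.0ms @ 0 + 882.353ms (3/2)
2. 882.353ms @ 3/2 + 882.353ms (3/2)

note 2 onset = 3/2b = 882.353ms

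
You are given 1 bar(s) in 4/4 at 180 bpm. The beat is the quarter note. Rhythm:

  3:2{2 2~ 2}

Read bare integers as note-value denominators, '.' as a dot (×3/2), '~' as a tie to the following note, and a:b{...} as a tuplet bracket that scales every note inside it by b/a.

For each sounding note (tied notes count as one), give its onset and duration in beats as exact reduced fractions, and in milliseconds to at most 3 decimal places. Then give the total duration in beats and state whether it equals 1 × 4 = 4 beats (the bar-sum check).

1) 0.0ms=0b +444.444ms=4/3b
2) 444.444ms=4/3b +888.889ms=8/3b
Σ=4b of 4 (180bpm 4/4) — PASS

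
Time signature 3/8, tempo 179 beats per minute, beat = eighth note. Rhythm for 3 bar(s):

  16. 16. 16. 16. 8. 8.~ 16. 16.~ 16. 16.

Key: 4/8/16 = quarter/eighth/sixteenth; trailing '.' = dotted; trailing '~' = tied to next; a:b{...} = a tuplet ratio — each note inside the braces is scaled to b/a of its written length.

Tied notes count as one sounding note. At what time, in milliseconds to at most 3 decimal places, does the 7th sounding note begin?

1. 0.0ms @ 0 + 251.397ms (3/4)
2. 251.397ms @ 3/4 + 251.397ms (3/4)
3. 502.793ms @ 3/2 + 251.397ms (3/4)
4. 754.19ms @ 9/4 + 251.397ms (3/4)
5. 1005.587ms @ 3 + 502.793ms (3/2)
6. 1508.38ms @ 9/2 + 754.19ms (9/4)
7. 2262.57ms @ 27/4 + 502.793ms (3/2)
8. 2765.363ms @ 33/4 + 251.397ms (3/4)

note 7 onset = 27/4b = 2262.57ms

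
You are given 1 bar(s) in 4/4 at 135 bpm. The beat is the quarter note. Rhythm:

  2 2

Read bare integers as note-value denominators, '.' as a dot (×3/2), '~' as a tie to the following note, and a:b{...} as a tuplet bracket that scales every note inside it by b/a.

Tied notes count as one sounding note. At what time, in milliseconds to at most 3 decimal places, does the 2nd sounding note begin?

1. 0.0ms @ 0 + 888.889ms (2)
2. 888.889ms @ 2 + 888.889ms (2)

note 2 onset = 2b = 888.889ms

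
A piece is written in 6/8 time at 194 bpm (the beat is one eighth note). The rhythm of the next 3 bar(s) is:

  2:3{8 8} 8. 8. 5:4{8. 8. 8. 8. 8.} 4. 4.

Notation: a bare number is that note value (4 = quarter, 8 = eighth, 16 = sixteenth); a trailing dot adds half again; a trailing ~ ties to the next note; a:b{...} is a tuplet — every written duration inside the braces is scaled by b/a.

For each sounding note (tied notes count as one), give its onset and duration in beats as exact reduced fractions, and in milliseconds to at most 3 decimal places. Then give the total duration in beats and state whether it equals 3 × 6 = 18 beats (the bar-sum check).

1) 0.0ms=0b +463.918ms=3/2b
2) 463.918ms=3/2b +463.918ms=3/2b
3) 927.835ms=3b +463.918ms=3/2b
4) 1391.753ms=9/2b +463.918ms=3/2b
5) 1855.67ms=6b +371.134ms=6/5b
6) 2226.804ms=36/5b +371.134ms=6/5b
7) 2597.938ms=42/5b +371.134ms=6/5b
8) 2969.072ms=48/5b +371.134ms=6/5b
9) 3340.206ms=54/5b +371.134ms=6/5b
10) 3711.34ms=12b +927.835ms=3b
11) 4639.175ms=15b +927.835ms=3b
Σ=18b of 18 (194bpm 6/8) — PASS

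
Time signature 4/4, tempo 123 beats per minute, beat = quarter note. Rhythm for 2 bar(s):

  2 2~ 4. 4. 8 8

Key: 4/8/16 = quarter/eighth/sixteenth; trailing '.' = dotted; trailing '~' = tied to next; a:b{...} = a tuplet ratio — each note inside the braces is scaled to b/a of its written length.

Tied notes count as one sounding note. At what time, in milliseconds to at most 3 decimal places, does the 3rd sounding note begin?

1. 0.0ms @ 0 + 975.61ms (2)
2. 975.61ms @ 2 + 1707.317ms (7/2)
3. 2682.927ms @ 11/2 + 731.707ms (3/2)
4. 3414.634ms @ 7 + 243.902ms (1/2)
5. 3658.537ms @ 15/2 + 243.902ms (1/2)

note 3 onset = 11/2b = 2682.927ms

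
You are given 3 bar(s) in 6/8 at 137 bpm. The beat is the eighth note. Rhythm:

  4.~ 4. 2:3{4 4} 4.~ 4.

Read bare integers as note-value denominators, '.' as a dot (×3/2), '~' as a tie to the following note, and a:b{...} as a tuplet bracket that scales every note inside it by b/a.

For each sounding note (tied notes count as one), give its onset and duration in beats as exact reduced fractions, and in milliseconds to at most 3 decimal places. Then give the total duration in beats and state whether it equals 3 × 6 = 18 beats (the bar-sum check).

1) 0.0ms=0b +2627.737ms=6b
2) 2627.737ms=6b +1313.869ms=3b
3) 3941.606ms=9b +1313.869ms=3b
4) 5255.474ms=12b +2627.737ms=6b
Σ=18b of 18 (137bpm 6/8) — PASS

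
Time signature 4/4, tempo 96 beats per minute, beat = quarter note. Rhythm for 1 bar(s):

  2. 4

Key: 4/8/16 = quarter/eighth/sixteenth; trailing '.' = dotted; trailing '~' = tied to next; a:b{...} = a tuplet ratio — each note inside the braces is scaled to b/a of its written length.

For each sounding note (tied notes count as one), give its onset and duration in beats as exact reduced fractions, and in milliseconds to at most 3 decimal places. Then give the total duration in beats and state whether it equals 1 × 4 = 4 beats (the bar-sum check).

1) 0.0ms=0b +1875.0ms=3b
2) 1875.0ms=3b +625.0ms=1b
Σ=4b of 4 (96bpm 4/4) — PASS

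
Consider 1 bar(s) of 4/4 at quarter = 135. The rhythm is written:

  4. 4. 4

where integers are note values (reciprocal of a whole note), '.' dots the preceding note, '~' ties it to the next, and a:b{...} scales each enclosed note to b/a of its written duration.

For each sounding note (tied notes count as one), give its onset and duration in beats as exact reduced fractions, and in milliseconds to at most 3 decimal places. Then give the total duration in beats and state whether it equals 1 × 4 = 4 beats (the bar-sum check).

1) 0.0ms=0b +666.667ms=3/2b
2) 666.667ms=3/2b +666.667ms=3/2b
3) 1333.333ms=3b +444.444ms=1b
Σ=4b of 4 (135bpm 4/4) — PASS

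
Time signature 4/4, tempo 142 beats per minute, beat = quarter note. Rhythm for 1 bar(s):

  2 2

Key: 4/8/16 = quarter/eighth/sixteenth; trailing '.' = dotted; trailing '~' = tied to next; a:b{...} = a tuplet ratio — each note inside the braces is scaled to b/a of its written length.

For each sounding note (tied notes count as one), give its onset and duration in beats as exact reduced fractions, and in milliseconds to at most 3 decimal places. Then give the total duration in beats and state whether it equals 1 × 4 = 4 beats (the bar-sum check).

1) 0.0ms=0b +845.07ms=2b
2) 845.07ms=2b +845.07ms=2b
Σ=4b of 4 (142bpm 4/4) — PASS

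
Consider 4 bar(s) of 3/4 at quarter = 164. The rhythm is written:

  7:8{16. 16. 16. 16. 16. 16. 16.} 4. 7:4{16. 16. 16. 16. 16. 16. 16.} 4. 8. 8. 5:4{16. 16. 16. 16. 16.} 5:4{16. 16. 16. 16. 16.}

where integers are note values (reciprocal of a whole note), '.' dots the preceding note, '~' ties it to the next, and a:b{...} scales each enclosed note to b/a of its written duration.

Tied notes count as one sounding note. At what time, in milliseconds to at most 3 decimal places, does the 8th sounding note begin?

note 8 onset = 3b = 1097.561ms

1. 0.0ms @ 0 + 156.794ms (3/7)
2. 156.794ms @ 3/7 + 156.794ms (3/7)
3. 313.589ms @ 6/7 + 156.794ms (3/7)
4. 470.383ms @ 9/7 + 156.794ms (3/7)
5. 627.178ms @ 12/7 + 156.794ms (3/7)
6. 783.972ms @ 15/7 + 156.794ms (3/7)
7. 940.767ms @ 18/7 + 156.794ms (3/7)
8. 1097.561ms @ 3 + 548.78ms (3/2)
9. 1646.341ms @ 9/2 + 78.397ms (3/14)
10. 1724.739ms @ 33/7 + 78.397ms (3/14)
11. 1803.136ms @ 69/14 + 78.397ms (3/14)
12. 1881.533ms @ 36/7 + 78.397ms (3/14)
13. 1959.93ms @ 75/14 + 78.397ms (3/14)
14. 2038.328ms @ 39/7 + 78.397ms (3/14)
15. 2116.725ms @ 81/14 + 78.397ms (3/14)
16. 2195.122ms @ 6 + 548.78ms (3/2)
17. 2743.902ms @ 15/2 + 274.39ms (3/4)
18. 3018.293ms @ 33/4 + 274.39ms (3/4)
19. 3292.683ms @ 9 + 109.756ms (3/10)
20. 3402.439ms @ 93/10 + 109.756ms (3/10)
21. 3512.195ms @ 48/5 + 109.756ms (3/10)
22. 3621.951ms @ 99/10 + 109.756ms (3/10)
23. 3731.707ms @ 51/5 + 109.756ms (3/10)
24. 3841.463ms @ 21/2 + 109.756ms (3/10)
25. 3951.22ms @ 54/5 + 109.756ms (3/10)
26. 4060.976ms @ 111/10 + 109.756ms (3/10)
27. 4170.732ms @ 57/5 + 109.756ms (3/10)
28. 4280.488ms @ 117/10 + 109.756ms (3/10)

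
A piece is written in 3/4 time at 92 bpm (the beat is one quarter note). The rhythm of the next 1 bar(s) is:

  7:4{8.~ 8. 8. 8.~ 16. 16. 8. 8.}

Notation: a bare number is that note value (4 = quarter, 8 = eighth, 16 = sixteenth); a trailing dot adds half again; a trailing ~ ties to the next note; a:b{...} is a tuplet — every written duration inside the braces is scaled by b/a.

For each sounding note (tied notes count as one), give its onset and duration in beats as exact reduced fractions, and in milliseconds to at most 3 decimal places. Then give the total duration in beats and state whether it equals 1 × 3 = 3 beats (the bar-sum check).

1) 0.0ms=0b +559.006ms=6/7b
2) 559.006ms=6/7b +279.503ms=3/7b
3) 838.509ms=9/7b +419.255ms=9/14b
4) 1257.764ms=27/14b +139.752ms=3/14b
5) 1397.516ms=15/7b +279.503ms=3/7b
6) 1677.019ms=18/7b +279.503ms=3/7b
Σ=3b of 3 (92bpm 3/4) — PASS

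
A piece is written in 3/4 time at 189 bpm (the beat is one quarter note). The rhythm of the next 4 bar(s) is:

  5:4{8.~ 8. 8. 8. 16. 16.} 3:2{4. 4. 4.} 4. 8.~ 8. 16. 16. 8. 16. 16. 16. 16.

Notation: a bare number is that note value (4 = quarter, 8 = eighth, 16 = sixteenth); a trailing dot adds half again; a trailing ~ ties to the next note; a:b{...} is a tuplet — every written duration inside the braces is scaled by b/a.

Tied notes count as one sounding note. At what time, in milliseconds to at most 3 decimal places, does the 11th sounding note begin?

1. 0.0ms @ 0 + 380.952ms (6/5)
2. 380.952ms @ 6/5 + 190.476ms (3/5)
3. 571.429ms @ 9/5 + 190.476ms (3/5)
4. 761.905ms @ 12/5 + 95.238ms (3/10)
5. 857.143ms @ 27/10 + 95.238ms (3/10)
6. 952.381ms @ 3 + 317.46ms (1)
7. 1269.841ms @ 4 + 317.46ms (1)
8. 1587.302ms @ 5 + 317.46ms (1)
9. 1904.762ms @ 6 + 476.19ms (3/2)
10. 2380.952ms @ 15/2 + 476.19ms (3/2)
11. 2857.143ms @ 9 + 119.048ms (3/8)
12. 2976.19ms @ 75/8 + 119.048ms (3/8)
13. 3095.238ms @ 39/4 + 238.095ms (3/4)
14. 3333.333ms @ 21/2 + 119.048ms (3/8)
15. 3452.381ms @ 87/8 + 119.048ms (3/8)
16. 3571.429ms @ 45/4 + 119.048ms (3/8)
17. 3690.476ms @ 93/8 + 119.048ms (3/8)

note 11 onset = 9b = 2857.143ms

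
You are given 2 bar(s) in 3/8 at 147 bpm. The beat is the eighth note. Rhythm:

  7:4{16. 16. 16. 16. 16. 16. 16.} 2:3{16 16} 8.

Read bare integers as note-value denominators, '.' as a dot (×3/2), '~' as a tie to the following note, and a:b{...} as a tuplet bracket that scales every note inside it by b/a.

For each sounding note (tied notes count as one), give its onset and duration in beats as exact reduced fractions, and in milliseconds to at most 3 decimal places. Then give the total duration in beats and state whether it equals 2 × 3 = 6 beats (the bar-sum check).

1) 0.0ms=0b +174.927ms=3/7b
2) 174.927ms=3/7b +174.927ms=3/7b
3) 349.854ms=6/7b +174.927ms=3/7b
4) 524.781ms=9/7b +174.927ms=3/7b
5) 699.708ms=12/7b +174.927ms=3/7b
6) 874.636ms=15/7b +174.927ms=3/7b
7) 1049.563ms=18/7b +174.927ms=3/7b
8) 1224.49ms=3b +306.122ms=3/4b
9) 1530.612ms=15/4b +306.122ms=3/4b
10) 1836.735ms=9/2b +612.245ms=3/2b
Σ=6b of 6 (147bpm 3/8) — PASS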